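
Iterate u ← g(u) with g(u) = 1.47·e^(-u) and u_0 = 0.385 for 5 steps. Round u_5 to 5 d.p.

0.78724

u_1 = g(0.385000) = 1.000262
u_2 = g(1.000262) = 0.540641
u_3 = g(0.540641) = 0.856091
u_4 = g(0.856091) = 0.624485
u_5 = g(0.624485) = 0.787240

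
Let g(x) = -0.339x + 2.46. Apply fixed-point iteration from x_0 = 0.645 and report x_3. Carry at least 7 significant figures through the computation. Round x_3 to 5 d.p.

x_1 = g(0.645000) = 2.241345
x_2 = g(2.241345) = 1.700184
x_3 = g(1.700184) = 1.883638

1.88364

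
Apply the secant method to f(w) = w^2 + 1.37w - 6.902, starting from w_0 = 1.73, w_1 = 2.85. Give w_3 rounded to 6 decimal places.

2.024539

f(w_0) = -1.539000, f(w_1) = 5.125000
w_2 = 2.850000 - (5.125000)·(2.850000 - 1.730000)/(5.125000 - (-1.539000)) = 1.988655; f(w_2) = -0.222791
w_3 = 1.988655 - (-0.222791)·(1.988655 - 2.850000)/(-0.222791 - (5.125000)) = 2.024539; f(w_3) = -0.029621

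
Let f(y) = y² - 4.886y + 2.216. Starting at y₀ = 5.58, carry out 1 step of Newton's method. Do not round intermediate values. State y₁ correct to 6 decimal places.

4.609563

f'(y) = 2y - 4.886
y_0 = 5.580000: f = 6.088520, f' = 6.274000 → y_1 = 5.580000 - (6.088520)/(6.274000) = 4.609563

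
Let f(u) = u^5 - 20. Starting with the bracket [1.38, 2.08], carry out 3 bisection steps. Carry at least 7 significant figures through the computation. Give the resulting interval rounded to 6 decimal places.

f(1.380000) = -14.995100, f(2.080000) = 18.932893 (opposite signs)
step 1: m = 1.730000, f(m) = -4.503611 < 0 → root in [1.730000, 2.080000]
step 2: m = 1.905000, f(m) = 5.088512 > 0 → root in [1.730000, 1.905000]
step 3: m = 1.817500, f(m) = -0.167745 < 0 → root in [1.817500, 1.905000]

[1.817500, 1.905000]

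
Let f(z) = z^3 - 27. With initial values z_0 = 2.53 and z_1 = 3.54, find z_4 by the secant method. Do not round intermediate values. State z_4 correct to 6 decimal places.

3.000378

f(z_0) = -10.805723, f(z_1) = 17.361864
z_2 = 3.540000 - (17.361864)·(3.540000 - 2.530000)/(17.361864 - (-10.805723)) = 2.917459; f(z_2) = -2.167857
z_3 = 2.917459 - (-2.167857)·(2.917459 - 3.540000)/(-2.167857 - (17.361864)) = 2.986563; f(z_3) = -0.361184
z_4 = 2.986563 - (-0.361184)·(2.986563 - 2.917459)/(-0.361184 - (-2.167857)) = 3.000378; f(z_4) = 0.010200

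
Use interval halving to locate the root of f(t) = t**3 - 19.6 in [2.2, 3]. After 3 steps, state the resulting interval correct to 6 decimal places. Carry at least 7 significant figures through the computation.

f(2.200000) = -8.952000, f(3.000000) = 7.400000 (opposite signs)
step 1: m = 2.600000, f(m) = -2.024000 < 0 → root in [2.600000, 3.000000]
step 2: m = 2.800000, f(m) = 2.352000 > 0 → root in [2.600000, 2.800000]
step 3: m = 2.700000, f(m) = 0.083000 > 0 → root in [2.600000, 2.700000]

[2.600000, 2.700000]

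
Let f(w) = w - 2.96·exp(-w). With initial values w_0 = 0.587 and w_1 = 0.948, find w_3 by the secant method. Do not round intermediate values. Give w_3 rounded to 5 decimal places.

1.04276

Secant update: w_(k+1) = w_k − f(w_k)·(w_k − w_(k-1))/(f(w_k) − f(w_(k-1))).
f(w_0) = -1.058739, f(w_1) = -0.199045
w_2 = 0.948000 - (-0.199045)·(0.948000 - 0.587000)/(-0.199045 - (-1.058739)) = 1.031583; f(w_2) = -0.023487
w_3 = 1.031583 - (-0.023487)·(1.031583 - 0.948000)/(-0.023487 - (-0.199045)) = 1.042765; f(w_3) = -0.000573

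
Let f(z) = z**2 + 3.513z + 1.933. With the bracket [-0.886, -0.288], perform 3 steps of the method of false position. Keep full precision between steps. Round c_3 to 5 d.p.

f(-0.886000) = -0.394522, f(-0.288000) = 1.004200
step 1: c = -0.717329, f(c) = -0.072415 < 0 → new bracket [-0.717329, -0.288000]
step 2: c = -0.688451, f(c) = -0.011564 < 0 → new bracket [-0.688451, -0.288000]
step 3: c = -0.683892, f(c) = -0.001805 < 0 → new bracket [-0.683892, -0.288000]

-0.68389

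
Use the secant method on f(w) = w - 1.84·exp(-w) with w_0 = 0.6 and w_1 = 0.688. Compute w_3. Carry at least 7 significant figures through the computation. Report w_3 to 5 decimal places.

0.81452

Secant update: w_(k+1) = w_k − f(w_k)·(w_k − w_(k-1))/(f(w_k) − f(w_(k-1))).
f(w_0) = -0.409813, f(w_1) = -0.236748
w_2 = 0.688000 - (-0.236748)·(0.688000 - 0.600000)/(-0.236748 - (-0.409813)) = 0.808381; f(w_2) = -0.011485
w_3 = 0.808381 - (-0.011485)·(0.808381 - 0.688000)/(-0.011485 - (-0.236748)) = 0.814518; f(w_3) = -0.000331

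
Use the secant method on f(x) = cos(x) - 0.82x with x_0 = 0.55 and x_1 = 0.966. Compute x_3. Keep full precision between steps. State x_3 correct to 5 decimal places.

Secant update: x_(k+1) = x_k − f(x_k)·(x_k − x_(k-1))/(f(x_k) − f(x_(k-1))).
f(x_0) = 0.401525, f(x_1) = -0.223525
x_2 = 0.966000 - (-0.223525)·(0.966000 - 0.550000)/(-0.223525 - (0.401525)) = 0.817233; f(x_2) = 0.014110
x_3 = 0.817233 - (0.014110)·(0.817233 - 0.966000)/(0.014110 - (-0.223525)) = 0.826067; f(x_3) = 0.000398

0.82607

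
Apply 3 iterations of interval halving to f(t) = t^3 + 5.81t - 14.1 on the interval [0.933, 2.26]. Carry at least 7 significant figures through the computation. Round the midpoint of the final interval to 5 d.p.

1.67944

f(0.933000) = -7.867104, f(2.260000) = 10.573776 (opposite signs)
step 1: m = 1.596500, f(m) = -0.755156 < 0 → root in [1.596500, 2.260000]
step 2: m = 1.928250, f(m) = 4.272652 > 0 → root in [1.596500, 1.928250]
step 3: m = 1.762375, f(m) = 1.613275 > 0 → root in [1.596500, 1.762375]
Midpoint of [1.596500, 1.762375] = 1.679437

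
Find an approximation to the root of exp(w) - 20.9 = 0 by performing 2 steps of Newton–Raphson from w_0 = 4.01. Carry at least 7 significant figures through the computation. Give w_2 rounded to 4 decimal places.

3.0942

f'(w) = exp(w)
w_0 = 4.010000: f = 34.246871, f' = 55.146871 → w_1 = 4.010000 - (34.246871)/(55.146871) = 3.388988
w_1 = 3.388988: f = 8.735944, f' = 29.635944 → w_2 = 3.388988 - (8.735944)/(29.635944) = 3.094213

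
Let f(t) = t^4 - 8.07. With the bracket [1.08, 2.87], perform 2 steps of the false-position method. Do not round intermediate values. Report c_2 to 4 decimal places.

1.3972

False-position update: c = (a·f(b) − b·f(a))/(f(b) − f(a)); replace the endpoint whose sign matches f(c).
f(1.080000) = -6.709511, f(2.870000) = 59.776522
step 1: c = 1.260640, f(c) = -5.544403 < 0 → new bracket [1.260640, 2.870000]
step 2: c = 1.397241, f(c) = -4.258589 < 0 → new bracket [1.397241, 2.870000]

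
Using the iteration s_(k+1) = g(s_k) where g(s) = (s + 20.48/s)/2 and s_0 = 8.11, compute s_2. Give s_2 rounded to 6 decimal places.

s_1 = g(8.110000) = 5.317639
s_2 = g(5.317639) = 4.584486

4.584486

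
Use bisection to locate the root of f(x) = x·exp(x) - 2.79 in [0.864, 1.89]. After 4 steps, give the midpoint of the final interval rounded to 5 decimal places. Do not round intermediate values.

1.02431

f(0.864000) = -0.740046, f(1.890000) = 9.720607 (opposite signs)
step 1: m = 1.377000, f(m) = 2.667044 > 0 → root in [0.864000, 1.377000]
step 2: m = 1.120500, f(m) = 0.645887 > 0 → root in [0.864000, 1.120500]
step 3: m = 0.992250, f(m) = -0.113607 < 0 → root in [0.992250, 1.120500]
step 4: m = 1.056375, f(m) = 0.248057 > 0 → root in [0.992250, 1.056375]
Midpoint of [0.992250, 1.056375] = 1.024313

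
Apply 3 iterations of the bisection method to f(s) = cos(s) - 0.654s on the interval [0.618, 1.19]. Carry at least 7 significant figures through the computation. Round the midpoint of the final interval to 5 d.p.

0.93975

f(0.618000) = 0.410867, f(1.190000) = -0.406600 (opposite signs)
step 1: m = 0.904000, f(m) = 0.027256 > 0 → root in [0.904000, 1.190000]
step 2: m = 1.047000, f(m) = -0.184567 < 0 → root in [0.904000, 1.047000]
step 3: m = 0.975500, f(m) = -0.077223 < 0 → root in [0.904000, 0.975500]
Midpoint of [0.904000, 0.975500] = 0.939750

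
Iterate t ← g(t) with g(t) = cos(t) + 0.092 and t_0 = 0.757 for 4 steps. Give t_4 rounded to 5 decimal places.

0.78410

t_1 = g(0.757000) = 0.818900
t_2 = g(0.818900) = 0.775025
t_3 = g(0.775025) = 0.806403
t_4 = g(0.806403) = 0.784099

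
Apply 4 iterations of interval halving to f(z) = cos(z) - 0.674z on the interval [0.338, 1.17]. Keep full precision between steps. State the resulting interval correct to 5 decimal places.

[0.91000, 0.96200]

f(0.338000) = 0.715608, f(1.170000) = -0.398428 (opposite signs)
step 1: m = 0.754000, f(m) = 0.220760 > 0 → root in [0.754000, 1.170000]
step 2: m = 0.962000, f(m) = -0.076508 < 0 → root in [0.754000, 0.962000]
step 3: m = 0.858000, f(m) = 0.075660 > 0 → root in [0.858000, 0.962000]
step 4: m = 0.910000, f(m) = 0.000406 > 0 → root in [0.910000, 0.962000]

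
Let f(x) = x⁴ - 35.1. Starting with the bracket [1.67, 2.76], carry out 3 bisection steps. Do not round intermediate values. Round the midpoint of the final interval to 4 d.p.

f(1.670000) = -27.322037, f(2.760000) = 22.927830 (opposite signs)
step 1: m = 2.215000, f(m) = -11.028956 < 0 → root in [2.215000, 2.760000]
step 2: m = 2.487500, f(m) = 3.187090 > 0 → root in [2.215000, 2.487500]
step 3: m = 2.351250, f(m) = -4.537053 < 0 → root in [2.351250, 2.487500]
Midpoint of [2.351250, 2.487500] = 2.419375

2.4194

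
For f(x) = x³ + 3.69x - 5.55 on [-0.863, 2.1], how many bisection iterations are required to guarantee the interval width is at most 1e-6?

Initial width b − a = 2.1 − -0.863 = 2.963000.
After n steps the width is (b−a)/2^n; need (b−a)/2^n ≤ 1e-6.
So n ≥ log₂(2.963000/1e-6) = log₂(2963000.0000) ≈ 21.4986.
Hence n = 22.

22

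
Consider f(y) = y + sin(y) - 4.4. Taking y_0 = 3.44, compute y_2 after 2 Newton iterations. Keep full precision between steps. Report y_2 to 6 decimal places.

f'(y) = 1 + cos(y)
y_0 = 3.440000: f = -1.253998, f' = 0.044194 → y_1 = 3.440000 - (-1.253998)/(0.044194) = 31.814815
y_1 = 31.814815: f = 27.803209, f' = 1.921493 → y_2 = 31.814815 - (27.803209)/(1.921493) = 17.345231

17.345231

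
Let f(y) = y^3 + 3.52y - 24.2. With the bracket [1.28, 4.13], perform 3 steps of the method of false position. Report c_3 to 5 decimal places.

2.38647

f(1.280000) = -17.597248, f(4.130000) = 60.782597
step 1: c = 1.919860, f(c) = -10.365748 < 0 → new bracket [1.919860, 4.130000]
step 2: c = 2.241860, f(c) = -5.041205 < 0 → new bracket [2.241860, 4.130000]
step 3: c = 2.386466, f(c) = -2.208193 < 0 → new bracket [2.386466, 4.130000]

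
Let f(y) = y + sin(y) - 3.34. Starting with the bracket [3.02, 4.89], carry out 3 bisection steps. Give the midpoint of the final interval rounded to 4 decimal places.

4.3056

f(3.020000) = -0.198707, f(4.890000) = 0.565731 (opposite signs)
step 1: m = 3.955000, f(m) = -0.111632 < 0 → root in [3.955000, 4.890000]
step 2: m = 4.422500, f(m) = 0.124224 > 0 → root in [3.955000, 4.422500]
step 3: m = 4.188750, f(m) = -0.017255 < 0 → root in [4.188750, 4.422500]
Midpoint of [4.188750, 4.422500] = 4.305625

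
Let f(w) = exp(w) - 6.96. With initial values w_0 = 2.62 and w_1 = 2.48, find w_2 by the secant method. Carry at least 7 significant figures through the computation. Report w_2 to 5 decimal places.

2.09137

f(w_0) = 6.775724, f(w_1) = 4.981264
w_2 = 2.480000 - (4.981264)·(2.480000 - 2.620000)/(4.981264 - (6.775724)) = 2.091372; f(w_2) = 1.136016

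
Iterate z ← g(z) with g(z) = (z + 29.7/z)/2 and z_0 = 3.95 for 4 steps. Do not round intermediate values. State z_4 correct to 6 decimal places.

z_1 = g(3.950000) = 5.734494
z_2 = g(5.734494) = 5.456839
z_3 = g(5.456839) = 5.449775
z_4 = g(5.449775) = 5.449771

5.449771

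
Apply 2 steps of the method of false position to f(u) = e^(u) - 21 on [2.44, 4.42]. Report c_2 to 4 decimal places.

f(2.440000) = -9.526959, f(4.420000) = 62.096285
step 1: c = 2.703370, f(c) = -6.070046 < 0 → new bracket [2.703370, 4.420000]
step 2: c = 2.856231, f(c) = -3.604157 < 0 → new bracket [2.856231, 4.420000]

2.8562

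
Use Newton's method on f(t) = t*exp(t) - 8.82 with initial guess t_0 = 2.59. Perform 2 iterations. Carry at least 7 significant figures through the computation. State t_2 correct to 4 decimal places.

f'(t) = (t+1)*exp(t)
t_0 = 2.590000: f = 25.704108, f' = 47.853880 → t_1 = 2.590000 - (25.704108)/(47.853880) = 2.052863
t_1 = 2.052863: f = 7.172147, f' = 23.782317 → t_2 = 2.052863 - (7.172147)/(23.782317) = 1.751288

1.7513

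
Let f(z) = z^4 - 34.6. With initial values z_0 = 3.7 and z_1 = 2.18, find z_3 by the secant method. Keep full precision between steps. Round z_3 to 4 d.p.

f(z_0) = 152.816100, f(z_1) = -12.014694
z_2 = 2.180000 - (-12.014694)·(2.180000 - 3.700000)/(-12.014694 - (152.816100)) = 2.290794; f(z_2) = -7.061234
z_3 = 2.290794 - (-7.061234)·(2.290794 - 2.180000)/(-7.061234 - (-12.014694)) = 2.448734; f(z_3) = 1.355569

2.4487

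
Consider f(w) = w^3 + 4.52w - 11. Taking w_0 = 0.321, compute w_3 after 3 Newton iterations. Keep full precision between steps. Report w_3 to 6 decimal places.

1.581999

f'(w) = 3w^2 + 4.52
w_0 = 0.321000: f = -9.516004, f' = 4.829123 → w_1 = 0.321000 - (-9.516004)/(4.829123) = 2.291545
w_1 = 2.291545: f = 11.391094, f' = 20.273534 → w_2 = 2.291545 - (11.391094)/(20.273534) = 1.729675
w_2 = 1.729675: f = 1.992928, f' = 13.495325 → w_3 = 1.729675 - (1.992928)/(13.495325) = 1.581999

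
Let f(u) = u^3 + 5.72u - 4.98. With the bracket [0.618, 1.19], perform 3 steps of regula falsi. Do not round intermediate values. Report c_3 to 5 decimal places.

0.78545

f(0.618000) = -1.209011, f(1.190000) = 3.511959
step 1: c = 0.764486, f(c) = -0.160348 < 0 → new bracket [0.764486, 1.190000]
step 2: c = 0.783065, f(c) = -0.020698 < 0 → new bracket [0.783065, 1.190000]
step 3: c = 0.785450, f(c) = -0.002661 < 0 → new bracket [0.785450, 1.190000]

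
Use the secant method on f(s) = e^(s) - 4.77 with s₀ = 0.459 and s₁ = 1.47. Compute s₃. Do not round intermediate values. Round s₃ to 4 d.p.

1.5595

f(s_0) = -3.187509, f(s_1) = -0.420765
s_2 = 1.470000 - (-0.420765)·(1.470000 - 0.459000)/(-0.420765 - (-3.187509)) = 1.623752; f(s_2) = 0.302087
s_3 = 1.623752 - (0.302087)·(1.623752 - 1.470000)/(0.302087 - (-0.420765)) = 1.559498; f(s_3) = -0.013568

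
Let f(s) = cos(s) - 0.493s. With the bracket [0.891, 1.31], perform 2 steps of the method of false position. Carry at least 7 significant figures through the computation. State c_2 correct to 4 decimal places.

1.0349

f(0.891000) = 0.189372, f(1.310000) = -0.387980
step 1: c = 1.028432, f(c) = 0.009145 > 0 → new bracket [1.028432, 1.310000]
step 2: c = 1.034916, f(c) = 0.000384 > 0 → new bracket [1.034916, 1.310000]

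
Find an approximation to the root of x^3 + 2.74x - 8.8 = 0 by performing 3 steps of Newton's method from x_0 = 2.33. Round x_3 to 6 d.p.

1.630340

f'(x) = 3x^2 + 2.74
x_0 = 2.330000: f = 10.233537, f' = 19.026700 → x_1 = 2.330000 - (10.233537)/(19.026700) = 1.792149
x_1 = 1.792149: f = 1.866504, f' = 12.375390 → x_2 = 1.792149 - (1.866504)/(12.375390) = 1.641325
x_2 = 1.641325: f = 0.118872, f' = 10.821841 → x_3 = 1.641325 - (0.118872)/(10.821841) = 1.630340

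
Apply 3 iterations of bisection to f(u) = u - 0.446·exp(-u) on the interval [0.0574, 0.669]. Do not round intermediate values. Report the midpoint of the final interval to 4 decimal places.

f(0.057400) = -0.363720, f(0.669000) = 0.440550 (opposite signs)
step 1: m = 0.363200, f(m) = 0.053030 > 0 → root in [0.057400, 0.363200]
step 2: m = 0.210300, f(m) = -0.151112 < 0 → root in [0.210300, 0.363200]
step 3: m = 0.286750, f(m) = -0.048062 < 0 → root in [0.286750, 0.363200]
Midpoint of [0.286750, 0.363200] = 0.324975

0.3250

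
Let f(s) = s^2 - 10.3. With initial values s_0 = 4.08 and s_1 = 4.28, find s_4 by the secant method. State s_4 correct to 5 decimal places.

3.20963

f(s_0) = 6.346400, f(s_1) = 8.018400
s_2 = 4.280000 - (8.018400)·(4.280000 - 4.080000)/(8.018400 - (6.346400)) = 3.320861; f(s_2) = 0.728119
s_3 = 3.320861 - (0.728119)·(3.320861 - 4.280000)/(0.728119 - (8.018400)) = 3.225067; f(s_3) = 0.101057
s_4 = 3.225067 - (0.101057)·(3.225067 - 3.320861)/(0.101057 - (0.728119)) = 3.209629; f(s_4) = 0.001717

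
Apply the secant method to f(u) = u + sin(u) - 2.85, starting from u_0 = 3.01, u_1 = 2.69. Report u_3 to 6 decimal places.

f(u_0) = 0.291213, f(u_1) = 0.276399
u_2 = 2.690000 - (0.276399)·(2.690000 - 3.010000)/(0.276399 - (0.291213)) = -3.280504; f(u_2) = -5.992039
u_3 = -3.280504 - (-5.992039)·(-3.280504 - 2.690000)/(-5.992039 - (0.276399)) = 2.426738; f(u_3) = 0.232246

2.426738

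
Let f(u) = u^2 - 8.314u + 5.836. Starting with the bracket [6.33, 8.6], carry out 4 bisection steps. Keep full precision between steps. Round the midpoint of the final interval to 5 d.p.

7.53594

f(6.330000) = -6.722720, f(8.600000) = 8.295600 (opposite signs)
step 1: m = 7.465000, f(m) = -0.501785 < 0 → root in [7.465000, 8.600000]
step 2: m = 8.032500, f(m) = 3.574851 > 0 → root in [7.465000, 8.032500]
step 3: m = 7.748750, f(m) = 1.456019 > 0 → root in [7.465000, 7.748750]
step 4: m = 7.606875, f(m) = 0.456989 > 0 → root in [7.465000, 7.606875]
Midpoint of [7.465000, 7.606875] = 7.535937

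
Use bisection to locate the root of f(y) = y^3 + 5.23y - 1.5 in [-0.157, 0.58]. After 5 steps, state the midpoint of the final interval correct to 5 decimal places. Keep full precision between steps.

0.29211

f(-0.157000) = -2.324980, f(0.580000) = 1.728512 (opposite signs)
step 1: m = 0.211500, f(m) = -0.384394 < 0 → root in [0.211500, 0.580000]
step 2: m = 0.395750, f(m) = 0.631754 > 0 → root in [0.211500, 0.395750]
step 3: m = 0.303625, f(m) = 0.115949 > 0 → root in [0.211500, 0.303625]
step 4: m = 0.257562, f(m) = -0.135862 < 0 → root in [0.257562, 0.303625]
step 5: m = 0.280594, f(m) = -0.010403 < 0 → root in [0.280594, 0.303625]
Midpoint of [0.280594, 0.303625] = 0.292109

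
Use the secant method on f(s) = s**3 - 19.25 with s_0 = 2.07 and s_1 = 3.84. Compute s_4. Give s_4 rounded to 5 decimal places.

2.68711

Secant update: s_(k+1) = s_k − f(s_k)·(s_k − s_(k-1))/(f(s_k) − f(s_(k-1))).
f(s_0) = -10.380257, f(s_1) = 37.373104
s_2 = 3.840000 - (37.373104)·(3.840000 - 2.070000)/(37.373104 - (-10.380257)) = 2.454749; f(s_2) = -4.458193
s_3 = 2.454749 - (-4.458193)·(2.454749 - 3.840000)/(-4.458193 - (37.373104)) = 2.602383; f(s_3) = -1.625632
s_4 = 2.602383 - (-1.625632)·(2.602383 - 2.454749)/(-1.625632 - (-4.458193)) = 2.687111; f(s_4) = 0.152466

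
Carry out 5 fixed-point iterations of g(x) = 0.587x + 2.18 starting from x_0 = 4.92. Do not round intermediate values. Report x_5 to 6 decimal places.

x_1 = g(4.920000) = 5.068040
x_2 = g(5.068040) = 5.154939
x_3 = g(5.154939) = 5.205949
x_4 = g(5.205949) = 5.235892
x_5 = g(5.235892) = 5.253469

5.253469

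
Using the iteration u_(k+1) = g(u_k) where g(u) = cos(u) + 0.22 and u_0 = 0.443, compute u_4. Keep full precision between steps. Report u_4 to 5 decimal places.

u_1 = g(0.443000) = 1.123470
u_2 = g(1.123470) = 0.652557
u_3 = g(0.652557) = 1.014534
u_4 = g(1.014534) = 0.748016

0.74802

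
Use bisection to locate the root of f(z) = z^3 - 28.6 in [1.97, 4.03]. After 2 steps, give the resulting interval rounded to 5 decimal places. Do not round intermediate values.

f(1.970000) = -20.954627, f(4.030000) = 36.850827 (opposite signs)
step 1: m = 3.000000, f(m) = -1.600000 < 0 → root in [3.000000, 4.030000]
step 2: m = 3.515000, f(m) = 14.828616 > 0 → root in [3.000000, 3.515000]

[3.00000, 3.51500]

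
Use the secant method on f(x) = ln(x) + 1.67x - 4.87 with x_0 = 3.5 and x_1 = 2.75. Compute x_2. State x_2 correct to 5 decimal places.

2.38139

f(x_0) = 2.227763, f(x_1) = 0.734101
x_2 = 2.750000 - (0.734101)·(2.750000 - 3.500000)/(0.734101 - (2.227763)) = 2.381392; f(x_2) = -0.025390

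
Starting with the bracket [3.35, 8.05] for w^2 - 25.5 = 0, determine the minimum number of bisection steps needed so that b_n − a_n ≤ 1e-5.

Initial width b − a = 8.05 − 3.35 = 4.700000.
After n steps the width is (b−a)/2^n; need (b−a)/2^n ≤ 1e-5.
So n ≥ log₂(4.700000/1e-5) = log₂(470000.0000) ≈ 18.8423.
Hence n = 19.

19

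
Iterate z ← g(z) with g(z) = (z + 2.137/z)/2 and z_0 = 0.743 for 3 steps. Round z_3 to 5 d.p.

1.46222

z_1 = g(0.743000) = 1.809589
z_2 = g(1.809589) = 1.495260
z_3 = g(1.495260) = 1.462221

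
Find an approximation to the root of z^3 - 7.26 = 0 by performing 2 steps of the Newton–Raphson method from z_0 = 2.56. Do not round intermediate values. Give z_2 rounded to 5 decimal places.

Newton update: z ← z − f(z)/f'(z).
f'(z) = 3z^2
z_0 = 2.560000: f = 9.517216, f' = 19.660800 → z_1 = 2.560000 - (9.517216)/(19.660800) = 2.075929
z_1 = 2.075929: f = 1.686182, f' = 12.928448 → z_2 = 2.075929 - (1.686182)/(12.928448) = 1.945505

1.94551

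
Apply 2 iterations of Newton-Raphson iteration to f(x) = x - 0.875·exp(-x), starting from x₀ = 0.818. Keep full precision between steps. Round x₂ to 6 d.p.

0.520103

Newton update: x ← x − f(x)/f'(x).
f'(x) = 1 + 0.875·exp(-x)
x_0 = 0.818000: f = 0.431851, f' = 1.386149 → x_1 = 0.818000 - (0.431851)/(1.386149) = 0.506453
x_1 = 0.506453: f = -0.020848, f' = 1.527301 → x_2 = 0.506453 - (-0.020848)/(1.527301) = 0.520103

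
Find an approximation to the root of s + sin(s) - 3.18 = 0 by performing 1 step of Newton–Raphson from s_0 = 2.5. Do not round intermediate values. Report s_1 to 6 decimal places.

f'(s) = 1 + cos(s)
s_0 = 2.500000: f = -0.081528, f' = 0.198856 → s_1 = 2.500000 - (-0.081528)/(0.198856) = 2.909984

2.909984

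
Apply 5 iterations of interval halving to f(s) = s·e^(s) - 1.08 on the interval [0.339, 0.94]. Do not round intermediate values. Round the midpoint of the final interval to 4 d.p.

f(0.339000) = -0.604199, f(0.940000) = 1.326383 (opposite signs)
step 1: m = 0.639500, f(m) = 0.132193 > 0 → root in [0.339000, 0.639500]
step 2: m = 0.489250, f(m) = -0.281988 < 0 → root in [0.489250, 0.639500]
step 3: m = 0.564375, f(m) = -0.087632 < 0 → root in [0.564375, 0.639500]
step 4: m = 0.601938, f(m) = 0.018929 > 0 → root in [0.564375, 0.601938]
step 5: m = 0.583156, f(m) = -0.035168 < 0 → root in [0.583156, 0.601938]
Midpoint of [0.583156, 0.601938] = 0.592547

0.5925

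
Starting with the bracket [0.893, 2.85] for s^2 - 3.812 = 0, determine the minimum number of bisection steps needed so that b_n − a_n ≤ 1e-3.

11

Initial width b − a = 2.85 − 0.893 = 1.957000.
After n steps the width is (b−a)/2^n; need (b−a)/2^n ≤ 1e-3.
So n ≥ log₂(1.957000/1e-3) = log₂(1957.0000) ≈ 10.9344.
Hence n = 11.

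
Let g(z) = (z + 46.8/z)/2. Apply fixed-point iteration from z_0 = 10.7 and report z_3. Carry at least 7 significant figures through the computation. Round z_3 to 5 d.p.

6.84113

z_1 = g(10.700000) = 7.536916
z_2 = g(7.536916) = 6.873176
z_3 = g(6.873176) = 6.841128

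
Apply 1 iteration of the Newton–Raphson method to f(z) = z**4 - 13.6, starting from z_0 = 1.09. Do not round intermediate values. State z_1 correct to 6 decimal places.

Newton update: z ← z − f(z)/f'(z).
f'(z) = 4z**3
z_0 = 1.090000: f = -12.188418, f' = 5.180116 → z_1 = 1.090000 - (-12.188418)/(5.180116) = 3.442924

3.442924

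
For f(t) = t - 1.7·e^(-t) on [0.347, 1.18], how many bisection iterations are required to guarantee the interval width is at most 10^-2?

Initial width b − a = 1.18 − 0.347 = 0.833000.
After n steps the width is (b−a)/2^n; need (b−a)/2^n ≤ 10^-2.
So n ≥ log₂(0.833000/10^-2) = log₂(83.3000) ≈ 6.3802.
Hence n = 7.

7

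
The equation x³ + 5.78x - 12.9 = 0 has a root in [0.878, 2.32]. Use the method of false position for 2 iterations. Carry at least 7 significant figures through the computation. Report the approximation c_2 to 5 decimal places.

f(0.878000) = -7.148324, f(2.320000) = 12.996768
step 1: c = 1.389682, f(c) = -2.183861 < 0 → new bracket [1.389682, 2.320000]
step 2: c = 1.523516, f(c) = -0.557841 < 0 → new bracket [1.523516, 2.320000]

1.52352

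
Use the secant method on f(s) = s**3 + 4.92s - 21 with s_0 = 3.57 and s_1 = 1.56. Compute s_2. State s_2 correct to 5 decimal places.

f(s_0) = 42.063693, f(s_1) = -9.528384
s_2 = 1.560000 - (-9.528384)·(1.560000 - 3.570000)/(-9.528384 - (42.063693)) = 1.931221; f(s_2) = -4.295686

1.93122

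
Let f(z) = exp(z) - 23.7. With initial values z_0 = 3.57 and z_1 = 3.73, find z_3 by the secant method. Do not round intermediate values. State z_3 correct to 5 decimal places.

3.19014

Secant update: z_(k+1) = z_k − f(z_k)·(z_k − z_(k-1))/(f(z_k) − f(z_(k-1))).
f(z_0) = 11.816593, f(z_1) = 17.979108
z_2 = 3.730000 - (17.979108)·(3.730000 - 3.570000)/(17.979108 - (11.816593)) = 3.263201; f(z_2) = 2.433049
z_3 = 3.263201 - (2.433049)·(3.263201 - 3.730000)/(2.433049 - (17.979108)) = 3.190144; f(z_3) = 0.591924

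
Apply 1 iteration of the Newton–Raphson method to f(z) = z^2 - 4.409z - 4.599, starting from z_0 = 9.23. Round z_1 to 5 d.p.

f'(z) = 2z - 4.409
z_0 = 9.230000: f = 39.898830, f' = 14.051000 → z_1 = 9.230000 - (39.898830)/(14.051000) = 6.390428

6.39043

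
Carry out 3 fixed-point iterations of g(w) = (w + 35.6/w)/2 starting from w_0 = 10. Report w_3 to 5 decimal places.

5.96677

w_1 = g(10.000000) = 6.780000
w_2 = g(6.780000) = 6.015369
w_3 = g(6.015369) = 5.966771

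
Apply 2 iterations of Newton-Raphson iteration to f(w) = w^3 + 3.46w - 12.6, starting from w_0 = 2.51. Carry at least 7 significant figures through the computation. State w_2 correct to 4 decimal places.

f'(w) = 3w^2 + 3.46
w_0 = 2.510000: f = 11.897851, f' = 22.360300 → w_1 = 2.510000 - (11.897851)/(22.360300) = 1.977903
w_1 = 1.977903: f = 1.981298, f' = 15.196300 → w_2 = 1.977903 - (1.981298)/(15.196300) = 1.847523

1.8475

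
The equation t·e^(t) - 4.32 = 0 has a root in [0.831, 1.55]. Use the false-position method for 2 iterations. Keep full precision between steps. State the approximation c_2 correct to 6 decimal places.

f(0.831000) = -2.412345, f(1.550000) = 2.982779
step 1: c = 1.152490, f(c) = -0.671143 < 0 → new bracket [1.152490, 1.550000]
step 2: c = 1.225503, f(c) = -0.146083 < 0 → new bracket [1.225503, 1.550000]

1.225503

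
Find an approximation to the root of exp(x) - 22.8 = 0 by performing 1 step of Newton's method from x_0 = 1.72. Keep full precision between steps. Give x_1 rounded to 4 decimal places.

f'(x) = exp(x)
x_0 = 1.720000: f = -17.215472, f' = 5.584528 → x_1 = 1.720000 - (-17.215472)/(5.584528) = 4.802708

4.8027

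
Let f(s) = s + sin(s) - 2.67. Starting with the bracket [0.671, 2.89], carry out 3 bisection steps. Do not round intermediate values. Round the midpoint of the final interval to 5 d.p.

f(0.671000) = -1.377231, f(2.890000) = 0.468947 (opposite signs)
step 1: m = 1.780500, f(m) = 0.088593 > 0 → root in [0.671000, 1.780500]
step 2: m = 1.225750, f(m) = -0.503190 < 0 → root in [1.225750, 1.780500]
step 3: m = 1.503125, f(m) = -0.169164 < 0 → root in [1.503125, 1.780500]
Midpoint of [1.503125, 1.780500] = 1.641812

1.64181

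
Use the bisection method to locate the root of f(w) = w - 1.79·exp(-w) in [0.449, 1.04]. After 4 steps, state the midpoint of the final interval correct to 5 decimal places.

0.79991

f(0.449000) = -0.693496, f(1.040000) = 0.407316 (opposite signs)
step 1: m = 0.744500, f(m) = -0.105699 < 0 → root in [0.744500, 1.040000]
step 2: m = 0.892250, f(m) = 0.158828 > 0 → root in [0.744500, 0.892250]
step 3: m = 0.818375, f(m) = 0.028720 > 0 → root in [0.744500, 0.818375]
step 4: m = 0.781438, f(m) = -0.037931 < 0 → root in [0.781438, 0.818375]
Midpoint of [0.781438, 0.818375] = 0.799906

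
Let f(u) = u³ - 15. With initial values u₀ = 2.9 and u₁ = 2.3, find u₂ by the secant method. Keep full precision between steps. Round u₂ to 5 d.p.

Secant update: u_(k+1) = u_k − f(u_k)·(u_k − u_(k-1))/(f(u_k) − f(u_(k-1))).
f(u_0) = 9.389000, f(u_1) = -2.833000
u_2 = 2.300000 - (-2.833000)·(2.300000 - 2.900000)/(-2.833000 - (9.389000)) = 2.439077; f(u_2) = -0.489694

2.43908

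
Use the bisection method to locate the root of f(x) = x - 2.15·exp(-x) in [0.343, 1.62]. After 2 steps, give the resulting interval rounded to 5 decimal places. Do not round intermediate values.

[0.66225, 0.98150]

f(0.343000) = -1.182722, f(1.620000) = 1.194518 (opposite signs)
step 1: m = 0.981500, f(m) = 0.175791 > 0 → root in [0.343000, 0.981500]
step 2: m = 0.662250, f(m) = -0.446483 < 0 → root in [0.662250, 0.981500]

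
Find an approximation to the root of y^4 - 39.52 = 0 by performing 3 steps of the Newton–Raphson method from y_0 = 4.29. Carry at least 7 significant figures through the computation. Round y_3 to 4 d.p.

2.5427

f'(y) = 4y^3
y_0 = 4.290000: f = 299.190897, f' = 315.814356 → y_1 = 4.290000 - (299.190897)/(315.814356) = 3.342637
y_1 = 3.342637: f = 85.320864, f' = 149.392077 → y_2 = 3.342637 - (85.320864)/(149.392077) = 2.771516
y_2 = 2.771516: f = 19.482418, f' = 85.155431 → y_3 = 2.771516 - (19.482418)/(85.155431) = 2.542730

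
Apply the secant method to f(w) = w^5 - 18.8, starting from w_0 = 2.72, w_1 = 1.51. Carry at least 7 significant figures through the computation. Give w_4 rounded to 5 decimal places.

Secant update: w_(k+1) = w_k − f(w_k)·(w_k − w_(k-1))/(f(w_k) − f(w_(k-1))).
f(w_0) = 130.082797, f(w_1) = -10.949727
w_2 = 1.510000 - (-10.949727)·(1.510000 - 2.720000)/(-10.949727 - (130.082797)) = 1.603944; f(w_2) = -8.184362
w_3 = 1.603944 - (-8.184362)·(1.603944 - 1.510000)/(-8.184362 - (-10.949727)) = 1.881980; f(w_3) = 4.808890
w_4 = 1.881980 - (4.808890)·(1.881980 - 1.603944)/(4.808890 - (-8.184362)) = 1.779077; f(w_4) = -0.977274

1.77908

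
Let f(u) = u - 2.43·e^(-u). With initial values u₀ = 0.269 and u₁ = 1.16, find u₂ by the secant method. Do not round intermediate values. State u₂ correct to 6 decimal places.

0.981347

f(u_0) = -1.587868, f(u_1) = 0.398229
u_2 = 1.160000 - (0.398229)·(1.160000 - 0.269000)/(0.398229 - (-1.587868)) = 0.981347; f(u_2) = 0.070569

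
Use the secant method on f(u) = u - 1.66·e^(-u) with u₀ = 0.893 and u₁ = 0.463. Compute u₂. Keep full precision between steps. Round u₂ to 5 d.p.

0.77762

f(u_0) = 0.213353, f(u_1) = -0.581792
u_2 = 0.463000 - (-0.581792)·(0.463000 - 0.893000)/(-0.581792 - (0.213353)) = 0.777622; f(u_2) = 0.014857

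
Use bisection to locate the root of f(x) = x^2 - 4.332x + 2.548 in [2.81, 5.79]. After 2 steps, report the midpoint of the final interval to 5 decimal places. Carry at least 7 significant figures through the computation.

3.92750

f(2.810000) = -1.728820, f(5.790000) = 10.989820 (opposite signs)
step 1: m = 4.300000, f(m) = 2.410400 > 0 → root in [2.810000, 4.300000]
step 2: m = 3.555000, f(m) = -0.214235 < 0 → root in [3.555000, 4.300000]
Midpoint of [3.555000, 4.300000] = 3.927500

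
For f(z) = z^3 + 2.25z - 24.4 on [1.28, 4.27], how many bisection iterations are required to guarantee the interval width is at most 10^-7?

25

Initial width b − a = 4.27 − 1.28 = 2.990000.
After n steps the width is (b−a)/2^n; need (b−a)/2^n ≤ 10^-7.
So n ≥ log₂(2.990000/10^-7) = log₂(29900000.0000) ≈ 24.8336.
Hence n = 25.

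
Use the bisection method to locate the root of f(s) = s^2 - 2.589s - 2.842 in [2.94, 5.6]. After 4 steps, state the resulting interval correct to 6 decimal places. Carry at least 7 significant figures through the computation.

f(2.940000) = -1.810060, f(5.600000) = 14.019600 (opposite signs)
step 1: m = 4.270000, f(m) = 4.335870 > 0 → root in [2.940000, 4.270000]
step 2: m = 3.605000, f(m) = 0.820680 > 0 → root in [2.940000, 3.605000]
step 3: m = 3.272500, f(m) = -0.605246 < 0 → root in [3.272500, 3.605000]
step 4: m = 3.438750, f(m) = 0.080078 > 0 → root in [3.272500, 3.438750]

[3.272500, 3.438750]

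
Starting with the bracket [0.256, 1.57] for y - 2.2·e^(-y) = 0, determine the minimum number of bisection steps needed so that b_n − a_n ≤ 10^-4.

Initial width b − a = 1.57 − 0.256 = 1.314000.
After n steps the width is (b−a)/2^n; need (b−a)/2^n ≤ 10^-4.
So n ≥ log₂(1.314000/10^-4) = log₂(13140.0000) ≈ 13.6817.
Hence n = 14.

14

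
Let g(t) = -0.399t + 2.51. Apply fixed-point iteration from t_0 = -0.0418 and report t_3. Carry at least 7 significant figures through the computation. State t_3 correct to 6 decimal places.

t_1 = g(-0.041800) = 2.526678
t_2 = g(2.526678) = 1.501855
t_3 = g(1.501855) = 1.910760

1.910760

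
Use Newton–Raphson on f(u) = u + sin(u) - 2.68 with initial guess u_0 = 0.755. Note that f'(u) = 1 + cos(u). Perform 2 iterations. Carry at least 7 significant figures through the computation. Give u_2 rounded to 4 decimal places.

1.6658

u_0 = 0.755000: f = -1.239711, f' = 1.728272 → u_1 = 0.755000 - (-1.239711)/(1.728272) = 1.472313
u_1 = 1.472313: f = -0.212533, f' = 1.098324 → u_2 = 1.472313 - (-0.212533)/(1.098324) = 1.665819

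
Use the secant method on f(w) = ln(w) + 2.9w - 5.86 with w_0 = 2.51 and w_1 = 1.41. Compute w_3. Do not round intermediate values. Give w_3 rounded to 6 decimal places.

Secant update: w_(k+1) = w_k − f(w_k)·(w_k − w_(k-1))/(f(w_k) − f(w_(k-1))).
f(w_0) = 2.339283, f(w_1) = -1.427410
w_2 = 1.410000 - (-1.427410)·(1.410000 - 2.510000)/(-1.427410 - (2.339283)) = 1.826851; f(w_2) = 0.040463
w_3 = 1.826851 - (0.040463)·(1.826851 - 1.410000)/(0.040463 - (-1.427410)) = 1.815361; f(w_3) = 0.000830

1.815361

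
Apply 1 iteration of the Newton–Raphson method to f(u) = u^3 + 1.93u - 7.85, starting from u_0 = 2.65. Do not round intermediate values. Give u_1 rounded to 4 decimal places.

1.9597

Newton update: u ← u − f(u)/f'(u).
f'(u) = 3u^2 + 1.93
u_0 = 2.650000: f = 15.874125, f' = 22.997500 → u_1 = 2.650000 - (15.874125)/(22.997500) = 1.959746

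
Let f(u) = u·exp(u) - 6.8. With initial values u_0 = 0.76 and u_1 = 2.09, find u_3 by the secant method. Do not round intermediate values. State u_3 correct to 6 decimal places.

1.398203

f(u_0) = -5.174910, f(u_1) = 10.097473
u_2 = 2.090000 - (10.097473)·(2.090000 - 0.760000)/(10.097473 - (-5.174910)) = 1.210659; f(u_2) = -2.737400
u_3 = 1.210659 - (-2.737400)·(1.210659 - 2.090000)/(-2.737400 - (10.097473)) = 1.398203; f(u_3) = -1.140187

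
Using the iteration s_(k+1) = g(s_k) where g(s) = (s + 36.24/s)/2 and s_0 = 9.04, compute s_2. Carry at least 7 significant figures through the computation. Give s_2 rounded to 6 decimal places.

s_1 = g(9.040000) = 6.524425
s_2 = g(6.524425) = 6.039469

6.039469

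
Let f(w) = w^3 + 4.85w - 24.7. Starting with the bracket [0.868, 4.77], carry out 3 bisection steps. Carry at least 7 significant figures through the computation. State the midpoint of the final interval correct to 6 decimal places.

f(0.868000) = -19.836228, f(4.770000) = 106.965833 (opposite signs)
step 1: m = 2.819000, f(m) = 11.374069 > 0 → root in [0.868000, 2.819000]
step 2: m = 1.843500, f(m) = -9.493905 < 0 → root in [1.843500, 2.819000]
step 3: m = 2.331250, f(m) = -0.723731 < 0 → root in [2.331250, 2.819000]
Midpoint of [2.331250, 2.819000] = 2.575125

2.575125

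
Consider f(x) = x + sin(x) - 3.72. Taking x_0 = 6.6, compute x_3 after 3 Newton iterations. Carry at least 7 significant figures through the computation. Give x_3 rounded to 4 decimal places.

Newton update: x ← x − f(x)/f'(x).
f'(x) = 1 + cos(x)
x_0 = 6.600000: f = 3.191541, f' = 1.950233 → x_1 = 6.600000 - (3.191541)/(1.950233) = 4.963507
x_1 = 4.963507: f = 0.274872, f' = 1.248487 → x_2 = 4.963507 - (0.274872)/(1.248487) = 4.743343
x_2 = 4.743343: f = 0.023822, f' = 1.030949 → x_3 = 4.743343 - (0.023822)/(1.030949) = 4.720236

4.7202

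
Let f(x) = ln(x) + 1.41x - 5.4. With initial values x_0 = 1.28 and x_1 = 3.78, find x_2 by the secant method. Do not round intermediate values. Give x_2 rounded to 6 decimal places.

3.096644

f(x_0) = -3.348340, f(x_1) = 1.259524
x_2 = 3.780000 - (1.259524)·(3.780000 - 1.280000)/(1.259524 - (-3.348340)) = 3.096644; f(x_2) = 0.096588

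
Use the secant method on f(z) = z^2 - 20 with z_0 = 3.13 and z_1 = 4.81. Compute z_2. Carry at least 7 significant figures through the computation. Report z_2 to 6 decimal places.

4.415025

Secant update: z_(k+1) = z_k − f(z_k)·(z_k − z_(k-1))/(f(z_k) − f(z_(k-1))).
f(z_0) = -10.203100, f(z_1) = 3.136100
z_2 = 4.810000 - (3.136100)·(4.810000 - 3.130000)/(3.136100 - (-10.203100)) = 4.415025; f(z_2) = -0.507553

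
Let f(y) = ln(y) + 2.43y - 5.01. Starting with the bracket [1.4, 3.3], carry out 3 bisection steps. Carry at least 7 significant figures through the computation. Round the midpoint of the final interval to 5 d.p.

f(1.400000) = -1.271528, f(3.300000) = 4.202922 (opposite signs)
step 1: m = 2.350000, f(m) = 1.554915 > 0 → root in [1.400000, 2.350000]
step 2: m = 1.875000, f(m) = 0.174859 > 0 → root in [1.400000, 1.875000]
step 3: m = 1.637500, f(m) = -0.537704 < 0 → root in [1.637500, 1.875000]
Midpoint of [1.637500, 1.875000] = 1.756250

1.75625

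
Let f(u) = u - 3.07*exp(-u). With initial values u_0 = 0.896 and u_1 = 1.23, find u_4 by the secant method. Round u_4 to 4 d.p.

1.0618

f(u_0) = -0.357172, f(u_1) = 0.332662
u_2 = 1.230000 - (0.332662)·(1.230000 - 0.896000)/(0.332662 - (-0.357172)) = 1.068934; f(u_2) = 0.014774
u_3 = 1.068934 - (0.014774)·(1.068934 - 1.230000)/(0.014774 - (0.332662)) = 1.061448; f(u_3) = -0.000632
u_4 = 1.061448 - (-0.000632)·(1.061448 - 1.068934)/(-0.000632 - (0.014774)) = 1.061755; f(u_4) = 0.000001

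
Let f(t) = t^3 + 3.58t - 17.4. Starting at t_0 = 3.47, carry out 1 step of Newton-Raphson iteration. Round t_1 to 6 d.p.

2.542997

f'(t) = 3t^2 + 3.58
t_0 = 3.470000: f = 36.804523, f' = 39.702700 → t_1 = 3.470000 - (36.804523)/(39.702700) = 2.542997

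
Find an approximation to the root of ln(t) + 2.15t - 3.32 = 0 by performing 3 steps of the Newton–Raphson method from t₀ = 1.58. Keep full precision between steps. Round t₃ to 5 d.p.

1.39077

Newton update: t ← t − f(t)/f'(t).
f'(t) = 1/t + 2.15
t_0 = 1.580000: f = 0.534425, f' = 2.782911 → t_1 = 1.580000 - (0.534425)/(2.782911) = 1.387962
t_1 = 1.387962: f = -0.008045, f' = 2.870481 → t_2 = 1.387962 - (-0.008045)/(2.870481) = 1.390765
t_2 = 1.390765: f = -0.000002, f' = 2.869029 → t_3 = 1.390765 - (-0.000002)/(2.869029) = 1.390765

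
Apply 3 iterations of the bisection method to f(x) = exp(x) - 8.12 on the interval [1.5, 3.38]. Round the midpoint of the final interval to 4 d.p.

f(1.500000) = -3.638311, f(3.380000) = 21.250771 (opposite signs)
step 1: m = 2.440000, f(m) = 3.353041 > 0 → root in [1.500000, 2.440000]
step 2: m = 1.970000, f(m) = -0.949324 < 0 → root in [1.970000, 2.440000]
step 3: m = 2.205000, f(m) = 0.950252 > 0 → root in [1.970000, 2.205000]
Midpoint of [1.970000, 2.205000] = 2.087500

2.0875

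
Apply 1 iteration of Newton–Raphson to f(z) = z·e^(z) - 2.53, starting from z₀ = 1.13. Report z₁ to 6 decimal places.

0.983180

Newton update: z ← z − f(z)/f'(z).
f'(z) = (z + 1)·e^(z)
z_0 = 1.130000: f = 0.968092, f' = 6.593748 → z_1 = 1.130000 - (0.968092)/(6.593748) = 0.983180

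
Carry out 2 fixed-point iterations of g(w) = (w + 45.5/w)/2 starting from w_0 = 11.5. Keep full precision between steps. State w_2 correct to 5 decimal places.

6.80787

w_1 = g(11.500000) = 7.728261
w_2 = g(7.728261) = 6.807872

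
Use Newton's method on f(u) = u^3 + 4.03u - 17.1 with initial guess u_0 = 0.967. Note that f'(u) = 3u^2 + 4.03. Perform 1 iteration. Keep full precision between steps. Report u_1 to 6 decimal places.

2.766309

Newton update: u ← u − f(u)/f'(u).
u_0 = 0.967000: f = -12.298759, f' = 6.835267 → u_1 = 0.967000 - (-12.298759)/(6.835267) = 2.766309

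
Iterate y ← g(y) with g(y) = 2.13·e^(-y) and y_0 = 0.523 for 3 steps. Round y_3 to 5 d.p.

1.16587

y_1 = g(0.523000) = 1.262535
y_2 = g(1.262535) = 0.602653
y_3 = g(0.602653) = 1.165871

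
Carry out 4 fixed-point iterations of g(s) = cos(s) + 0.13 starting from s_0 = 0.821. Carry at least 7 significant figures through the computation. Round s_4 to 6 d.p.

s_1 = g(0.821000) = 0.811490
s_2 = g(0.811490) = 0.818419
s_3 = g(0.818419) = 0.813377
s_4 = g(0.813377) = 0.817049

0.817049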